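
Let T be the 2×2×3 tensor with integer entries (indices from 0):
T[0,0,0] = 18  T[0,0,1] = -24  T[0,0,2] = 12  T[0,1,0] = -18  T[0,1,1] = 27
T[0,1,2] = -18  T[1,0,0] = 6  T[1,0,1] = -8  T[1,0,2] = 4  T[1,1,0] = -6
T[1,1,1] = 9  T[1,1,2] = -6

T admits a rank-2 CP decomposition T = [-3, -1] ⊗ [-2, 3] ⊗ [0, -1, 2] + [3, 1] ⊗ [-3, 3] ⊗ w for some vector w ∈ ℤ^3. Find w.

Subtract the known terms from T to get the rank-1 residual R = [3, 1] ⊗ [-3, 3] ⊗ w, so R[i,j,k] = a[i]·b[j]·w[k]. Pick indices with nonzero a[0]·b[0] = (3)·(-3) = -9. Only the fibre through (0,0,·) is needed: R[0,0,:] = T[0,0,:] − Σₗ aₗ[0]bₗ[0]cₗ = [18, -24, 12] − (-3)·(-2)·[0, -1, 2] = [18, -18, 0]. Then w[k] = R[0,0,k] / -9 for each k, giving w = [18, -18, 0] / -9 = [-2, 2, 0].

w = [-2, 2, 0]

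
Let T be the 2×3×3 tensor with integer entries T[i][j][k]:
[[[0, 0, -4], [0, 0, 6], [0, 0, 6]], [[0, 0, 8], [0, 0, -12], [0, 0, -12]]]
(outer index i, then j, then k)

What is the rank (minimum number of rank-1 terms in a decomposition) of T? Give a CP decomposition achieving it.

rank(T) = 1

Lower bound: T ≠ 0 (e.g. T[0,0,2] = -4), so rank(T) ≥ 1.
Upper bound: the mode-1 fibre T[:,0,2] = [-4, 8] gives a = (1, -2) (primitive direction); the mode-2 fibre T[0,:,2] = [-4, 6, 6] gives b = (2, -3, -3); then c[k] = T[0,0,k] / (a[0]·b[0]) = [0, 0, -4] / 2 = (0, 0, -2).
Expanding (1, -2) ⊗ (2, -3, -3) ⊗ (0, 0, -2) reproduces all 18 entries of T, so T = (1, -2) ⊗ (2, -3, -3) ⊗ (0, 0, -2) and rank(T) ≤ 1.
These bounds meet, so rank(T) = 1.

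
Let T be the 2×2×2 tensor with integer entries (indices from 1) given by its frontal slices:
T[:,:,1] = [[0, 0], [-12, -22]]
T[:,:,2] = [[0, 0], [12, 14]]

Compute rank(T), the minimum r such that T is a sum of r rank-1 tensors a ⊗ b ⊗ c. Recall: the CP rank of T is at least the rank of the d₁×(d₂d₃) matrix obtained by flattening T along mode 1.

Lower bound: in the mode-3 unfolding of T (rows indexed by k, columns by (i,j)) the 2×2 minor on rows k ∈ {1, 2}, columns (i,j) ∈ {(2,1), (2,2)} is det [[-12, -22], [12, 14]] = 96 ≠ 0, so that unfolding has rank ≥ 2 and hence rank(T) ≥ 2 (CP rank is at least every unfolding rank, though it can be larger).
Upper bound: T[i,:,:] = a[i]·M for every slice, with a = (0, 1) and M = [[-12, 12], [-22, 14]] (rows j, columns k).
Splitting M by its rows (j = 1, 2), M = (1, 0)(-12, 12)ᵀ + (0, 1)(-22, 14)ᵀ.
Hence T = (0, 1) ⊗ (1, 0) ⊗ (-12, 12) + (0, 1) ⊗ (0, 1) ⊗ (-22, 14), so rank(T) ≤ 2.
These bounds meet, so rank(T) = 2.

2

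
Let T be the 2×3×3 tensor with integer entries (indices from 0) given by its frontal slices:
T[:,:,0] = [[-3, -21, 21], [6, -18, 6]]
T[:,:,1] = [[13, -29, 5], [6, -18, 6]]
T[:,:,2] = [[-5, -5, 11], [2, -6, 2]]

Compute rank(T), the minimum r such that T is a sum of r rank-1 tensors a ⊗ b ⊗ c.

Lower bound: in the mode-3 unfolding of T (rows indexed by k, columns by (i,j)) the 2×2 minor on rows k ∈ {0, 1}, columns (i,j) ∈ {(0,0), (0,1)} is det [[-3, -21], [13, -29]] = 360 ≠ 0, so that unfolding has rank ≥ 2 and hence rank(T) ≥ 2 (CP rank is at least every unfolding rank, though it can be larger).
Upper bound: with S_k = T[:,:,k], the two rank-1 terms a₁b₁ᵀ, a₂b₂ᵀ are the rank-1 members of the pencil x·S₀ + y·S₁.
The 2×2 minor of x·S₀ + y·S₁ on rows {0,1}, columns {0,1} is 180·x² + 120·xy − 60·y² = 60·(3·x − y)(x + y), vanishing at (x:y) = (1:3) and (1:-1).
M₁ = S₀ + 3·S₁ = [[36, -108, 36], [24, -72, 24]] = 12·[3, 2][1, -3, 1]ᵀ and M₂ = S₀ − S₁ = [[-16, 8, 16], [0, 0, 0]] = (-8)·[1, 0][2, -1, -2]ᵀ, so take a₁ = [3, 2], b₁ = [1, -3, 1], a₂ = [1, 0], b₂ = [2, -1, -2].
Each slice is an integer combination of E₁ = a₁b₁ᵀ and E₂ = a₂b₂ᵀ: S₀ = 3·E₁ − 6·E₂, S₁ = 3·E₁ + 2·E₂, S₂ = E₁ − 4·E₂; reading off coefficients, c₁ = [3, 3, 1] and c₂ = [-6, 2, -4].
Hence T = [3, 2] ⊗ [1, -3, 1] ⊗ [3, 3, 1] + [1, 0] ⊗ [2, -1, -2] ⊗ [-6, 2, -4], so rank(T) ≤ 2.
These bounds meet, so rank(T) = 2.

2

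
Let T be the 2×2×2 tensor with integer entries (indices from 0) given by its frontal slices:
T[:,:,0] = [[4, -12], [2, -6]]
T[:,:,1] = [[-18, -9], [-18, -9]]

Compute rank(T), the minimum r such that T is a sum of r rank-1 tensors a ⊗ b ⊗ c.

Lower bound: the mode-1 unfolding of T (rows indexed by i, columns by (j,k) = (0,0), (0,1), (1,0), (1,1)) is [[4, -18, -12, -9], [2, -18, -6, -9]].
There the 2×2 minor on rows i ∈ {0, 1}, columns (j,k) ∈ {(0,0), (0,1)} is det [[4, -18], [2, -18]] = -36 ≠ 0, so this unfolding has rank ≥ 2; CP rank is at least every unfolding rank, so rank(T) ≥ 2. (Flattening ranks never certify an upper bound on CP rank; for that we must actually write T with 2 rank-1 terms.)
Upper bound — finding two terms. Write S_k = T[:,:,k] for the frontal slices: S₀ = [[4, -12], [2, -6]], S₁ = [[-18, -9], [-18, -9]].
If T = a₁ ⊗ b₁ ⊗ c₁ + a₂ ⊗ b₂ ⊗ c₂ then each S_k = c₁[k]·a₁b₁ᵀ + c₂[k]·a₂b₂ᵀ. S₀ and S₁ are linearly independent, so a₁b₁ᵀ and a₂b₂ᵀ must span the same plane of matrices: they are the rank-1 matrices of the form x·S₀ + y·S₁.
det(x·S₀ + y·S₁) is −126·xy = (-126)·(y)(x), vanishing at (x:y) = (1:0) and (0:1).
M₁ = S₀ = [[4, -12], [2, -6]] = 2·[2, 1][1, -3]ᵀ and M₂ = S₁ = [[-18, -9], [-18, -9]] = (-9)·[1, 1][2, 1]ᵀ, so take a₁ = [2, 1], b₁ = [1, -3], a₂ = [1, 1], b₂ = [2, 1].
Each slice is an integer combination of E₁ = a₁b₁ᵀ and E₂ = a₂b₂ᵀ: S₀ = 2·E₁, S₁ = −9·E₂; reading off coefficients, c₁ = [2, 0] and c₂ = [0, -9].
Hence T = [2, 1] ⊗ [1, -3] ⊗ [2, 0] + [1, 1] ⊗ [2, 1] ⊗ [0, -9], so rank(T) ≤ 2.
These bounds meet, so rank(T) = 2.

2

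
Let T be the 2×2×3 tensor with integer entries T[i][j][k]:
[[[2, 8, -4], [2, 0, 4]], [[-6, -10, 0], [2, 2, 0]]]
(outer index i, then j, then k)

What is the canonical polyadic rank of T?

Lower bound: the mode-3 unfolding of T (rows indexed by k, columns by (i,j) = (0,0), (0,1), (1,0), (1,1)) is [[2, 2, -6, 2], [8, 0, -10, 2], [-4, 4, 0, 0]].
There the 3×3 minor on rows k ∈ {0, 1, 2}, columns (i,j) ∈ {(0,0), (0,1), (1,0)} is det [[2, 2, -6], [8, 0, -10], [-4, 4, 0]] = -32 ≠ 0, so this unfolding has rank ≥ 3; CP rank is at least every unfolding rank, so rank(T) ≥ 3. (Unfolding ranks only ever bound the CP rank from below — rank(T) can be strictly larger than all of them — so the matching upper bound has to come from an explicit 3-term decomposition.)
Upper bound: T is a sum of 3 rank-1 terms, T = (0, 1) ⊗ (1, -1) ⊗ (-2, -2, 0) + (1, -1) ⊗ (1, 0) ⊗ (4, 8, 0) + (1, 0) ⊗ (1, -1) ⊗ (-2, 0, -4) (one valid choice — decompositions are not unique — normalised so each a, b is primitive with positive first nonzero entry; check it by expanding all entries), so rank(T) ≤ 3.
These bounds meet, so rank(T) = 3.

3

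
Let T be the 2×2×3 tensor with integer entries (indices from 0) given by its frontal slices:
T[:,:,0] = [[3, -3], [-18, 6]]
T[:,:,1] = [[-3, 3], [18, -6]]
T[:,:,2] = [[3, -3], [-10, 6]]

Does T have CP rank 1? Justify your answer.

No

The mode-1 unfolding of T (rows indexed by i, columns by (j,k) = (0,0), (0,1), (0,2), (1,0), (1,1), (1,2)) is [[3, -3, 3, -3, 3, -3], [-18, 18, -10, 6, -6, 6]].
There the 2×2 minor on rows i ∈ {0, 1}, columns (j,k) ∈ {(0,0), (0,2)} is det [[3, 3], [-18, -10]] = 24 ≠ 0, so this unfolding has rank ≥ 2; CP rank is at least every unfolding rank, so rank(T) ≥ 2.
In particular rank(T) ≥ 2 > 1, so T is not rank-1.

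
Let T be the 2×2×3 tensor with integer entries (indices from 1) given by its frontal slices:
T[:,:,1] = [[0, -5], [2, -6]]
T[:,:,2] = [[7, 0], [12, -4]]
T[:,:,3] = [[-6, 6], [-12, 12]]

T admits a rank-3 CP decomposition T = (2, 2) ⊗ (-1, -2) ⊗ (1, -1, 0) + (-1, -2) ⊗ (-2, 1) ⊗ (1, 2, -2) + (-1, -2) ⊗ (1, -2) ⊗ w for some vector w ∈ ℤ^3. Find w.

w = (0, -1, 2)

Subtract the known terms from T to get the rank-1 residual R = (-1, -2) ⊗ (1, -2) ⊗ w, so R[i,j,k] = a[i]·b[j]·w[k]. Pick indices with nonzero a[1]·b[1] = (-1)·(1) = -1. Only the fibre through (1,1,·) is needed: R[1,1,:] = T[1,1,:] − Σₗ aₗ[1]bₗ[1]cₗ = [0, 7, -6] − (2)·(-1)·(1, -1, 0) − (-1)·(-2)·(1, 2, -2) = [0, 1, -2]. Then w[k] = R[1,1,k] / -1 for each k, giving w = [0, 1, -2] / -1 = (0, -1, 2).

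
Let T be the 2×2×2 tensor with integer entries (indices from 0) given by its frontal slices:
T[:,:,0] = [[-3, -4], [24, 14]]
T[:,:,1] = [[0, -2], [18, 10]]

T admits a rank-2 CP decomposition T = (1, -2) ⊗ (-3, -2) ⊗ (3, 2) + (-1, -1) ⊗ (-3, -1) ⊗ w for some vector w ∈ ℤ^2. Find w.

Subtract the known terms from T to get the rank-1 residual R = (-1, -1) ⊗ (-3, -1) ⊗ w, so R[i,j,k] = a[i]·b[j]·w[k]. Pick indices with nonzero a[0]·b[0] = (-1)·(-3) = 3. Only the fibre through (0,0,·) is needed: R[0,0,:] = T[0,0,:] − Σₗ aₗ[0]bₗ[0]cₗ = [-3, 0] − (1)·(-3)·(3, 2) = [6, 6]. Then w[k] = R[0,0,k] / 3 for each k, giving w = [6, 6] / 3 = (2, 2).

w = (2, 2)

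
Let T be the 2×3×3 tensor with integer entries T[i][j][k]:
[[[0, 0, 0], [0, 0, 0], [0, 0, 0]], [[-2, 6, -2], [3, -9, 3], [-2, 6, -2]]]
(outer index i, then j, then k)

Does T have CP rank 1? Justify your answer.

Yes

If T = a (x) b (x) c then every fibre of T is a multiple of the corresponding factor, so read the factors off the fibres through the nonzero entry T[1,0,0] = -2.
The mode-1 fibre T[:,0,0] = [0, -2] gives a = (0, 1) (primitive direction); the mode-2 fibre T[1,:,0] = [-2, 3, -2] gives b = (2, -3, 2); then c[k] = T[1,0,k] / (a[1]·b[0]) = [-2, 6, -2] / 2 = (-1, 3, -1).
Expanding (0, 1) (x) (2, -3, 2) (x) (-1, 3, -1) reproduces all 18 entries of T, so T = (0, 1) (x) (2, -3, 2) (x) (-1, 3, -1) and rank(T) ≤ 1.
Equivalently every frontal slice T[:,:,k] is c[k] times the rank-1 matrix (0, 1) (x) (2, -3, 2). So T has rank 1 (it is nonzero).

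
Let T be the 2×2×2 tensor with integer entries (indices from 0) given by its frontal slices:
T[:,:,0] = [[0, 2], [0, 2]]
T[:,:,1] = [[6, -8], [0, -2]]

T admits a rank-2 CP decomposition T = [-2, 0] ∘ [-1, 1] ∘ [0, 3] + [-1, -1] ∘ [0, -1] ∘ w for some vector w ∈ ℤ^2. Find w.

w = [2, -2]

Subtract the known terms from T to get the rank-1 residual R = [-1, -1] ∘ [0, -1] ∘ w, so R[i,j,k] = a[i]·b[j]·w[k]. Pick indices with nonzero a[0]·b[1] = (-1)·(-1) = 1. Only the fibre through (0,1,·) is needed: R[0,1,:] = T[0,1,:] − Σₗ aₗ[0]bₗ[1]cₗ = [2, -8] − (-2)·(1)·[0, 3] = [2, -2]. Then w[k] = R[0,1,k] / 1 for each k, giving w = [2, -2] / 1 = [2, -2].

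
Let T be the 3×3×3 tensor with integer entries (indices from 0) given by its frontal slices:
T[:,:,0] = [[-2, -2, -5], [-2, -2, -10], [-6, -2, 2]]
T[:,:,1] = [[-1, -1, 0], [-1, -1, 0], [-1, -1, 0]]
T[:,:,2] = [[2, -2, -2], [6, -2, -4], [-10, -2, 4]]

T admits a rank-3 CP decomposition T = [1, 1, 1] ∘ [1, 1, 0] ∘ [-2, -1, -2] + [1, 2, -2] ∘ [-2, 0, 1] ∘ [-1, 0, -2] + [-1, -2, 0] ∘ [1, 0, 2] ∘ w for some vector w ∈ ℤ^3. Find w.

w = [2, 0, 0]

Subtract the known terms from T to get the rank-1 residual R = [-1, -2, 0] ∘ [1, 0, 2] ∘ w, so R[i,j,k] = a[i]·b[j]·w[k]. Pick indices with nonzero a[0]·b[0] = (-1)·(1) = -1. Only the fibre through (0,0,·) is needed: R[0,0,:] = T[0,0,:] − Σₗ aₗ[0]bₗ[0]cₗ = [-2, -1, 2] − (1)·(1)·[-2, -1, -2] − (1)·(-2)·[-1, 0, -2] = [-2, 0, 0]. Then w[k] = R[0,0,k] / -1 for each k, giving w = [-2, 0, 0] / -1 = [2, 0, 0].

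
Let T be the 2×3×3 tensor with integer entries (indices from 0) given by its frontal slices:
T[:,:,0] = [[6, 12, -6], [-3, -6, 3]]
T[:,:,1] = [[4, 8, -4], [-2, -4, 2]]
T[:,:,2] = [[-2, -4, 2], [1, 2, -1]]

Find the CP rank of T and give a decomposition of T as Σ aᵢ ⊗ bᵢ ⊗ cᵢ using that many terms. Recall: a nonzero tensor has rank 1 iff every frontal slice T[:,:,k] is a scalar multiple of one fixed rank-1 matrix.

Lower bound: T ≠ 0 (e.g. T[0,0,0] = 6), so rank(T) ≥ 1.
Upper bound: if T = a ⊗ b ⊗ c then every fibre of T is a multiple of the corresponding factor, so read the factors off the fibres through the nonzero entry T[0,0,0] = 6.
The mode-1 fibre T[:,0,0] = [6, -3] gives a = [2, -1] (primitive direction); the mode-2 fibre T[0,:,0] = [6, 12, -6] gives b = [1, 2, -1]; then c[k] = T[0,0,k] / (a[0]·b[0]) = [6, 4, -2] / 2 = [3, 2, -1].
Expanding [2, -1] ⊗ [1, 2, -1] ⊗ [3, 2, -1] reproduces all 18 entries of T, so T = [2, -1] ⊗ [1, 2, -1] ⊗ [3, 2, -1] and rank(T) ≤ 1.
These bounds meet, so rank(T) = 1.
Check entry T[1,2,2] = -1: (-1)·(-1)·(-1) = -1.

rank(T) = 1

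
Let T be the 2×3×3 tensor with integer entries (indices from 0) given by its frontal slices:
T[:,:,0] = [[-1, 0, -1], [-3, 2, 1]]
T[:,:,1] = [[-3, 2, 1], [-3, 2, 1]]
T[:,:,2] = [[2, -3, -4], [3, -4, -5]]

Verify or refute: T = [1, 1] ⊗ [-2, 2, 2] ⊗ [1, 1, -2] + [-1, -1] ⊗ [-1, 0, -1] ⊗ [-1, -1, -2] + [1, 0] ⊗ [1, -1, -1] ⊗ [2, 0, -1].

Reconstruct entry (0,0,2) from the claimed factors: Σₗ aₗ[0]bₗ[0]cₗ[2] = (1)·(-2)·(-2) + (-1)·(-1)·(-2) + (1)·(1)·(-1) = 1, but T[0,0,2] = 2. The claim is false.

No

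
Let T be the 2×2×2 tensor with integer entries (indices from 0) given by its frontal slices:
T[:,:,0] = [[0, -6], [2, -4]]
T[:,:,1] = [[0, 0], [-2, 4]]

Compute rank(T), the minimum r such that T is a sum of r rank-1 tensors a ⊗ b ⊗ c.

Lower bound: the mode-2 unfolding of T (rows indexed by j, columns by (i,k) = (0,0), (0,1), (1,0), (1,1)) is [[0, 0, 2, -2], [-6, 0, -4, 4]].
There the 2×2 minor on rows j ∈ {0, 1}, columns (i,k) ∈ {(0,0), (1,0)} is det [[0, 2], [-6, -4]] = 12 ≠ 0, so this unfolding has rank ≥ 2; CP rank is at least every unfolding rank, so rank(T) ≥ 2. (Unfolding ranks only ever bound the CP rank from below — rank(T) can be strictly larger than all of them — so the matching upper bound has to come from an explicit 2-term decomposition.)
Upper bound — finding two terms. Write S_k = T[:,:,k] for the frontal slices: S₀ = [[0, -6], [2, -4]], S₁ = [[0, 0], [-2, 4]].
If T = a₁ ⊗ b₁ ⊗ c₁ + a₂ ⊗ b₂ ⊗ c₂ then each S_k = c₁[k]·a₁b₁ᵀ + c₂[k]·a₂b₂ᵀ. S₀ and S₁ are linearly independent, so a₁b₁ᵀ and a₂b₂ᵀ must span the same plane of matrices: they are the rank-1 matrices of the form x·S₀ + y·S₁.
det(x·S₀ + y·S₁) is 12·x² − 12·xy = 12·(x − y)(x), vanishing at (x:y) = (1:1) and (0:1).
M₁ = S₀ + S₁ = [[0, -6], [0, 0]] = (-6)·[1, 0][0, 1]ᵀ and M₂ = S₁ = [[0, 0], [-2, 4]] = (-2)·[0, 1][1, -2]ᵀ, so take a₁ = [1, 0], b₁ = [0, 1], a₂ = [0, 1], b₂ = [1, -2].
Each slice is an integer combination of E₁ = a₁b₁ᵀ and E₂ = a₂b₂ᵀ: S₀ = −6·E₁ + 2·E₂, S₁ = −2·E₂; reading off coefficients, c₁ = [-6, 0] and c₂ = [2, -2].
Hence T = [1, 0] ⊗ [0, 1] ⊗ [-6, 0] + [0, 1] ⊗ [1, -2] ⊗ [2, -2], so rank(T) ≤ 2.
These bounds meet, so rank(T) = 2.

2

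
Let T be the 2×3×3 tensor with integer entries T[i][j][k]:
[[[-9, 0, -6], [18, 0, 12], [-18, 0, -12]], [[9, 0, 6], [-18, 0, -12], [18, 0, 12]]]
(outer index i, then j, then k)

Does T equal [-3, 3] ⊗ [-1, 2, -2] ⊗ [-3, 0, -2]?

Yes

Reconstruct entrywise from the claimed factors. For example, T[1,0,2] = 6 and Σₗ aₗ[1]bₗ[0]cₗ[2] = (3)·(-1)·(-2) = 6; checking all 18 entries, every one matches. The claim holds.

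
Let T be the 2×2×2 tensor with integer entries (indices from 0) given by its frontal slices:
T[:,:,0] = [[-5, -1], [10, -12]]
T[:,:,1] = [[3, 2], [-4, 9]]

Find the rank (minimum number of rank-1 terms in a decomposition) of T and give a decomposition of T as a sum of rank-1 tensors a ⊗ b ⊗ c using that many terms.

Lower bound: the mode-1 unfolding of T (rows indexed by i, columns by (j,k) = (0,0), (0,1), (1,0), (1,1)) is [[-5, 3, -1, 2], [10, -4, -12, 9]].
There the 2×2 minor on rows i ∈ {0, 1}, columns (j,k) ∈ {(0,0), (0,1)} is det [[-5, 3], [10, -4]] = -10 ≠ 0, so this unfolding has rank ≥ 2; CP rank is at least every unfolding rank, so rank(T) ≥ 2. (This is only a lower bound: in general the CP rank may exceed every unfolding rank, so we still need to exhibit 2 rank-1 terms summing to T.)
Upper bound — finding two terms. Write S_k = T[:,:,k] for the frontal slices: S₀ = [[-5, -1], [10, -12]], S₁ = [[3, 2], [-4, 9]].
If T = a₁ ⊗ b₁ ⊗ c₁ + a₂ ⊗ b₂ ⊗ c₂ then each S_k = c₁[k]·a₁b₁ᵀ + c₂[k]·a₂b₂ᵀ. S₀ and S₁ are linearly independent, so a₁b₁ᵀ and a₂b₂ᵀ must span the same plane of matrices: they are the rank-1 matrices of the form x·S₀ + y·S₁.
det(x·S₀ + y·S₁) is 70·x² − 105·xy + 35·y² = 35·(2·x − y)(x − y), vanishing at (x:y) = (1:2) and (1:1).
M₁ = S₀ + 2·S₁ = [[1, 3], [2, 6]] = [1, 2][1, 3]ᵀ and M₂ = S₀ + S₁ = [[-2, 1], [6, -3]] = −[1, -3][2, -1]ᵀ, so take a₁ = [1, 2], b₁ = [1, 3], a₂ = [1, -3], b₂ = [2, -1].
Each slice is an integer combination of E₁ = a₁b₁ᵀ and E₂ = a₂b₂ᵀ: S₀ = −E₁ − 2·E₂, S₁ = E₁ + E₂; reading off coefficients, c₁ = [-1, 1] and c₂ = [-2, 1].
Hence T = [1, 2] ⊗ [1, 3] ⊗ [-1, 1] + [1, -3] ⊗ [2, -1] ⊗ [-2, 1], so rank(T) ≤ 2.
These bounds meet, so rank(T) = 2.

rank(T) = 2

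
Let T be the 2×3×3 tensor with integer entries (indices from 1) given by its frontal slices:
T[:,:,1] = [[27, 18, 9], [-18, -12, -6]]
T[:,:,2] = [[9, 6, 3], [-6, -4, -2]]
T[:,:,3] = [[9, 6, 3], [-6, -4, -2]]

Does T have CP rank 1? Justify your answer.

If T = a ⊗ b ⊗ c then every fibre of T is a multiple of the corresponding factor, so read the factors off the fibres through the nonzero entry T[1,1,1] = 27.
The mode-1 fibre T[:,1,1] = [27, -18] gives a = [3, -2] (primitive direction); the mode-2 fibre T[1,:,1] = [27, 18, 9] gives b = [3, 2, 1]; then c[k] = T[1,1,k] / (a[1]·b[1]) = [27, 9, 9] / 9 = [3, 1, 1].
Expanding [3, -2] ⊗ [3, 2, 1] ⊗ [3, 1, 1] reproduces all 18 entries of T, so T = [3, -2] ⊗ [3, 2, 1] ⊗ [3, 1, 1] and rank(T) ≤ 1.
Equivalently every frontal slice T[:,:,k] is c[k] times the rank-1 matrix [3, -2] ⊗ [3, 2, 1]. So T has rank 1 (it is nonzero).

Yes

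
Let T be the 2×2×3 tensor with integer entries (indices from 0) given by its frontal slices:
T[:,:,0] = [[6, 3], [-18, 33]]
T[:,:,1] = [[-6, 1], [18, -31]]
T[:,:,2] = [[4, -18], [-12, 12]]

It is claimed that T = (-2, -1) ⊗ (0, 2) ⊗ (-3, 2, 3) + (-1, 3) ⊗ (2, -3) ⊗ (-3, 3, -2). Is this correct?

Yes

Reconstruct entrywise from the claimed factors. For example, T[1,1,2] = 12 and Σₗ aₗ[1]bₗ[1]cₗ[2] = (-1)·(2)·(3) + (3)·(-3)·(-2) = 12; checking all 12 entries, every one matches. The claim holds.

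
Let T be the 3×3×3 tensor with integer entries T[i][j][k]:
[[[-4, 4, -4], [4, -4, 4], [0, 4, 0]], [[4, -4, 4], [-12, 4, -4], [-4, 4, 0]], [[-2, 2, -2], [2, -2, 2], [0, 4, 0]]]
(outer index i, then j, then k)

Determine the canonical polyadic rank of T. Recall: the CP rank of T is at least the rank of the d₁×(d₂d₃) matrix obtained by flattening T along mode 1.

Lower bound: the mode-1 unfolding of T (rows indexed by i, columns by (j,k) = (0,0), (0,1), (0,2), (1,0), (1,1), (1,2), (2,0), (2,1), (2,2)) is [[-4, 4, -4, 4, -4, 4, 0, 4, 0], [4, -4, 4, -12, 4, -4, -4, 4, 0], [-2, 2, -2, 2, -2, 2, 0, 4, 0]].
There the 3×3 minor on rows i ∈ {0, 1, 2}, columns (j,k) ∈ {(0,0), (1,0), (2,1)} is det [[-4, 4, 4], [4, -12, 4], [-2, 2, 4]] = 64 ≠ 0, so this unfolding has rank ≥ 3; CP rank is at least every unfolding rank, so rank(T) ≥ 3. (This is only a lower bound: in general the CP rank may exceed every unfolding rank, so we still need to exhibit 3 rank-1 terms summing to T.)
Upper bound: T is a sum of 3 rank-1 terms, T = [0, 1, 0] (x) [0, 2, 1] (x) [-4, 0, 0] + [1, 1, 1] (x) [0, 0, 1] (x) [0, 4, 0] + [2, -2, 1] (x) [1, -1, 0] (x) [-2, 2, -2] (written with every a and b primitive with positive leading entry and the scale carried by c; CP decompositions are not unique, and this one is verified by expanding entrywise), so rank(T) ≤ 3.
These bounds meet, so rank(T) = 3.

3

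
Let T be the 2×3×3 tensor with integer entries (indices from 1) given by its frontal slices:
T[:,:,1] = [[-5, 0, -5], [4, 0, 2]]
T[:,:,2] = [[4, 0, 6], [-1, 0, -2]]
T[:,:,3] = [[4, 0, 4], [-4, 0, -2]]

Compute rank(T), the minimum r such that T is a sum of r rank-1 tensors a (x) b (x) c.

Lower bound: the mode-3 unfolding of T (rows indexed by k, columns by (i,j) = (1,1), (1,2), (1,3), (2,1), (2,2), (2,3)) is [[-5, 0, -5, 4, 0, 2], [4, 0, 6, -1, 0, -2], [4, 0, 4, -4, 0, -2]].
There the 3×3 minor on rows k ∈ {1, 2, 3}, columns (i,j) ∈ {(1,1), (1,3), (2,1)} is det [[-5, -5, 4], [4, 6, -1], [4, 4, -4]] = 8 ≠ 0, so this unfolding has rank ≥ 3; CP rank is at least every unfolding rank, so rank(T) ≥ 3. (Unfolding ranks only ever bound the CP rank from below — rank(T) can be strictly larger than all of them — so the matching upper bound has to come from an explicit 3-term decomposition.)
Upper bound: T is a sum of 3 rank-1 terms, T = (1, -1) (x) (1, 0, -1) (x) (-2, 0, 2) + (1, 0) (x) (1, 0, 1) (x) (1, 2, -2) + (2, -1) (x) (1, 0, 2) (x) (-2, 1, 2) (one valid choice — decompositions are not unique — normalised so each a, b is primitive with positive first nonzero entry; check it by expanding all entries), so rank(T) ≤ 3.
These bounds meet, so rank(T) = 3.
Check entry T[1,2,3] = 0: (1)·(0)·(2) + (1)·(0)·(-2) + (2)·(0)·(2) = 0.

3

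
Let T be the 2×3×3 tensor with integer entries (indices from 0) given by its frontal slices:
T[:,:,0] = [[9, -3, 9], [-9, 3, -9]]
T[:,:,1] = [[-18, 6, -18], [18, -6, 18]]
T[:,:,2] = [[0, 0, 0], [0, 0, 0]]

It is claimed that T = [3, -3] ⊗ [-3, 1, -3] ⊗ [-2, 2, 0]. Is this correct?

No

Reconstruct entry (0,0,0) from the claimed factors: Σₗ aₗ[0]bₗ[0]cₗ[0] = (3)·(-3)·(-2) = 18, but T[0,0,0] = 9. The claim is false.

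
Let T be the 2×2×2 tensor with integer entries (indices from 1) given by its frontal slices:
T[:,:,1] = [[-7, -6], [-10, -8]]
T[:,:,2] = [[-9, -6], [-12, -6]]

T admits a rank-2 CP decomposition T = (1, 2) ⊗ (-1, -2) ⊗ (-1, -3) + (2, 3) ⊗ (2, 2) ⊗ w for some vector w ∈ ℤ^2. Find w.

w = (-2, -3)

Subtract the known terms from T to get the rank-1 residual R = (2, 3) ⊗ (2, 2) ⊗ w, so R[i,j,k] = a[i]·b[j]·w[k]. Pick indices with nonzero a[1]·b[1] = (2)·(2) = 4. Only the fibre through (1,1,·) is needed: R[1,1,:] = T[1,1,:] − Σₗ aₗ[1]bₗ[1]cₗ = [-7, -9] − (1)·(-1)·(-1, -3) = [-8, -12]. Then w[k] = R[1,1,k] / 4 for each k, giving w = [-8, -12] / 4 = (-2, -3).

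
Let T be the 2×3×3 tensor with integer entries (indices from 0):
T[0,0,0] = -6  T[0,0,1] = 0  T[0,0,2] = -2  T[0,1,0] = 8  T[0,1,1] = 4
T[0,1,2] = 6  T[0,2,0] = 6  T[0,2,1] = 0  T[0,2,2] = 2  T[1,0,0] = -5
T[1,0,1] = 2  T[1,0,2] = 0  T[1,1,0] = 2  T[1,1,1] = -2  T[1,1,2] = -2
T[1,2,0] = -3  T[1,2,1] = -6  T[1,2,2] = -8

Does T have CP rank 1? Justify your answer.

The mode-3 unfolding of T (rows indexed by k, columns by (i,j) = (0,0), (0,1), (0,2), (1,0), (1,1), (1,2)) is [[-6, 8, 6, -5, 2, -3], [0, 4, 0, 2, -2, -6], [-2, 6, 2, 0, -2, -8]].
There the 3×3 minor on rows k ∈ {0, 1, 2}, columns (i,j) ∈ {(0,0), (0,1), (1,1)} is det [[-6, 8, 2], [0, 4, -2], [-2, 6, -2]] = 24 ≠ 0, so this unfolding has rank ≥ 3; CP rank is at least every unfolding rank, so rank(T) ≥ 3.
In particular rank(T) ≥ 3 > 1, so T is not rank-1.

No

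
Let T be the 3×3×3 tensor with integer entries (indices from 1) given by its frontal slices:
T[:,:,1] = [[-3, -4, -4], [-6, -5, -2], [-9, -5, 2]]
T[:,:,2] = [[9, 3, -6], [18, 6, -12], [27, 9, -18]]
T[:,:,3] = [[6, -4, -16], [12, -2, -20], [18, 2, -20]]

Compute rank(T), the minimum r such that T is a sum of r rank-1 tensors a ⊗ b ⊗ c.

Lower bound: the mode-3 unfolding of T (rows indexed by k, columns by (i,j) = (1,1), (1,2), (1,3), (2,1), (2,2), (2,3), (3,1), (3,2), (3,3)) is [[-3, -4, -4, -6, -5, -2, -9, -5, 2], [9, 3, -6, 18, 6, -12, 27, 9, -18], [6, -4, -16, 12, -2, -20, 18, 2, -20]].
There the 2×2 minor on rows k ∈ {1, 2}, columns (i,j) ∈ {(1,1), (1,2)} is det [[-3, -4], [9, 3]] = 27 ≠ 0, so this unfolding has rank ≥ 2; CP rank is at least every unfolding rank, so rank(T) ≥ 2. (Flattening ranks never certify an upper bound on CP rank; for that we must actually write T with 2 rank-1 terms.)
Upper bound — finding two terms. Write S_k = T[:,:,k] for the frontal slices: S₁ = [[-3, -4, -4], [-6, -5, -2], [-9, -5, 2]], S₂ = [[9, 3, -6], [18, 6, -12], [27, 9, -18]], S₃ = [[6, -4, -16], [12, -2, -20], [18, 2, -20]].
If T = a₁ ⊗ b₁ ⊗ c₁ + a₂ ⊗ b₂ ⊗ c₂ then each S_k = c₁[k]·a₁b₁ᵀ + c₂[k]·a₂b₂ᵀ. S₁ and S₂ are linearly independent, so a₁b₁ᵀ and a₂b₂ᵀ must span the same plane of matrices: they are the rank-1 matrices of the form x·S₁ + y·S₂.
The 2×2 minor of x·S₁ + y·S₂ on rows {1,2}, columns {1,2} is −9·x² + 27·xy = (-9)·(x − 3·y)(x), vanishing at (x:y) = (3:1) and (0:1).
M₁ = 3·S₁ + S₂ = [[0, -9, -18], [0, -9, -18], [0, -6, -12]] = (-3)·(3, 3, 2)(0, 1, 2)ᵀ and M₂ = S₂ = [[9, 3, -6], [18, 6, -12], [27, 9, -18]] = 3·(1, 2, 3)(3, 1, -2)ᵀ, so take a₁ = (3, 3, 2), b₁ = (0, 1, 2), a₂ = (1, 2, 3), b₂ = (3, 1, -2).
Each slice is an integer combination of E₁ = a₁b₁ᵀ and E₂ = a₂b₂ᵀ: S₁ = −E₁ − E₂, S₂ = 3·E₂, S₃ = −2·E₁ + 2·E₂; reading off coefficients, c₁ = (-1, 0, -2) and c₂ = (-1, 3, 2).
Hence T = (3, 3, 2) ⊗ (0, 1, 2) ⊗ (-1, 0, -2) + (1, 2, 3) ⊗ (3, 1, -2) ⊗ (-1, 3, 2), so rank(T) ≤ 2.
These bounds meet, so rank(T) = 2.

2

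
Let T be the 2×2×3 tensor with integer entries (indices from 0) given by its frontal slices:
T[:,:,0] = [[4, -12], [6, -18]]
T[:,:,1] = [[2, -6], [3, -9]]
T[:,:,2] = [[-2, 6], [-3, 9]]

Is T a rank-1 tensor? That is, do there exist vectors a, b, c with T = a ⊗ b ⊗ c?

If T = a ⊗ b ⊗ c then every fibre of T is a multiple of the corresponding factor, so read the factors off the fibres through the nonzero entry T[0,0,0] = 4.
The mode-1 fibre T[:,0,0] = [4, 6] gives a = [2, 3] (primitive direction); the mode-2 fibre T[0,:,0] = [4, -12] gives b = [1, -3]; then c[k] = T[0,0,k] / (a[0]·b[0]) = [4, 2, -2] / 2 = [2, 1, -1].
Expanding [2, 3] ⊗ [1, -3] ⊗ [2, 1, -1] reproduces all 12 entries of T, so T = [2, 3] ⊗ [1, -3] ⊗ [2, 1, -1] and rank(T) ≤ 1.
Equivalently every frontal slice T[:,:,k] is c[k] times the rank-1 matrix [2, 3] ⊗ [1, -3]. So T has rank 1 (it is nonzero).

Yes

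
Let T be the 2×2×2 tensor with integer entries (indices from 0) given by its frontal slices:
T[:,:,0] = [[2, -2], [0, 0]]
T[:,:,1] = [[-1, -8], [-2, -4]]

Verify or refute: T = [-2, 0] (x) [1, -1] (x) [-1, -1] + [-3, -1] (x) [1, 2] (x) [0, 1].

No

Reconstruct entry (1,0,1) from the claimed factors: Σₗ aₗ[1]bₗ[0]cₗ[1] = (0)·(1)·(-1) + (-1)·(1)·(1) = -1, but T[1,0,1] = -2. The claim is false.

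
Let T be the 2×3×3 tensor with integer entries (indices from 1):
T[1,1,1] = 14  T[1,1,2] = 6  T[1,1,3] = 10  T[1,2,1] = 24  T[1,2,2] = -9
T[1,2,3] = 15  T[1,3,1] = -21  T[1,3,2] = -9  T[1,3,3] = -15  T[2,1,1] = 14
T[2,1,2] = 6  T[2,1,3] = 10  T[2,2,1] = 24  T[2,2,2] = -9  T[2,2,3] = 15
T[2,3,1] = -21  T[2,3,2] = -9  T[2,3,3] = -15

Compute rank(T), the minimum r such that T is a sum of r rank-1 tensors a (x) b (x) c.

2

Lower bound: in the mode-2 unfolding of T (rows indexed by j, columns by (i,k)) the 2×2 minor on rows j ∈ {1, 2}, columns (i,k) ∈ {(1,1), (1,2)} is det [[14, 6], [24, -9]] = -270 ≠ 0, so that unfolding has rank ≥ 2 and hence rank(T) ≥ 2 (CP rank is at least every unfolding rank, though it can be larger).
Upper bound: T[i,:,:] = a[i]·M for every slice, with a = (1, 1) and M = [[14, 6, 10], [24, -9, 15], [-21, -9, -15]] (rows j, columns k).
The columns of M satisfy (column 2) = −6·(column 1) + 9·(column 3), so splitting by columns, M = (14, 24, -21)(1, -6, 0)ᵀ + (10, 15, -15)(0, 9, 1)ᵀ.
Hence T = (1, 1) (x) (14, 24, -21) (x) (1, -6, 0) + (1, 1) (x) (10, 15, -15) (x) (0, 9, 1), so rank(T) ≤ 2.
These bounds meet, so rank(T) = 2.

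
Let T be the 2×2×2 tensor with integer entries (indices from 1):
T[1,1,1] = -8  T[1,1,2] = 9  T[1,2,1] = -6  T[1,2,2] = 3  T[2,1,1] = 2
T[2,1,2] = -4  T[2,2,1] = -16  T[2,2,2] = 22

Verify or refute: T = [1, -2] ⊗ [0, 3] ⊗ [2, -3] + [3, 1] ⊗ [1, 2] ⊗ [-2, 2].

No

Reconstruct entry (1,1,1) from the claimed factors: Σₗ aₗ[1]bₗ[1]cₗ[1] = (1)·(0)·(2) + (3)·(1)·(-2) = -6, but T[1,1,1] = -8. The claim is false.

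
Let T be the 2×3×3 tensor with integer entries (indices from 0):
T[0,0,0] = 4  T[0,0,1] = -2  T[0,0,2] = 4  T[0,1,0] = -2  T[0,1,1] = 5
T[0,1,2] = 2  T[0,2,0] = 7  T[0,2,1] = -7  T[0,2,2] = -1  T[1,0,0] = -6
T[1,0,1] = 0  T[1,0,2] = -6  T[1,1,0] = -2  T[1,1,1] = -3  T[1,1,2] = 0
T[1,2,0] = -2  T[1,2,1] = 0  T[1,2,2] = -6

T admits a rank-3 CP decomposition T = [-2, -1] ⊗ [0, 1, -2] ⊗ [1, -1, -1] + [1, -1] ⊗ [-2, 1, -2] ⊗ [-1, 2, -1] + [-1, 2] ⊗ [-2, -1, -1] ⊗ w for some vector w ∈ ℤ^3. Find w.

w = [1, 1, 1]

Subtract the known terms from T to get the rank-1 residual R = [-1, 2] ⊗ [-2, -1, -1] ⊗ w, so R[i,j,k] = a[i]·b[j]·w[k]. Pick indices with nonzero a[0]·b[0] = (-1)·(-2) = 2. Only the fibre through (0,0,·) is needed: R[0,0,:] = T[0,0,:] − Σₗ aₗ[0]bₗ[0]cₗ = [4, -2, 4] − (-2)·(0)·[1, -1, -1] − (1)·(-2)·[-1, 2, -1] = [2, 2, 2]. Then w[k] = R[0,0,k] / 2 for each k, giving w = [2, 2, 2] / 2 = [1, 1, 1].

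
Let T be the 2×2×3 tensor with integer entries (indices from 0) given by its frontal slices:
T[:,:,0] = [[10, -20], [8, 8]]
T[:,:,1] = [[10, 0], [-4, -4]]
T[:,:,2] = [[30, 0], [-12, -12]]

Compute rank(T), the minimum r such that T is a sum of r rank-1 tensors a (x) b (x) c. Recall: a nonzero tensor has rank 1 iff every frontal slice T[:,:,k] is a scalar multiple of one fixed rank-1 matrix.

2

Lower bound: the mode-2 unfolding of T (rows indexed by j, columns by (i,k) = (0,0), (0,1), (0,2), (1,0), (1,1), (1,2)) is [[10, 10, 30, 8, -4, -12], [-20, 0, 0, 8, -4, -12]].
There the 2×2 minor on rows j ∈ {0, 1}, columns (i,k) ∈ {(0,0), (0,1)} is det [[10, 10], [-20, 0]] = 200 ≠ 0, so this unfolding has rank ≥ 2; CP rank is at least every unfolding rank, so rank(T) ≥ 2. (Flattening ranks never certify an upper bound on CP rank; for that we must actually write T with 2 rank-1 terms.)
Upper bound — finding two terms. Write S_k = T[:,:,k] for the frontal slices: S₀ = [[10, -20], [8, 8]], S₁ = [[10, 0], [-4, -4]], S₂ = [[30, 0], [-12, -12]].
If T = a₁ (x) b₁ (x) c₁ + a₂ (x) b₂ (x) c₂ then each S_k = c₁[k]·a₁b₁ᵀ + c₂[k]·a₂b₂ᵀ. S₀ and S₁ are linearly independent, so a₁b₁ᵀ and a₂b₂ᵀ must span the same plane of matrices: they are the rank-1 matrices of the form x·S₀ + y·S₁.
det(x·S₀ + y·S₁) is 240·x² − 40·xy − 40·y² = 40·(2·x − y)(3·x + y), vanishing at (x:y) = (1:2) and (1:-3).
M₁ = S₀ + 2·S₁ = [[30, -20], [0, 0]] = 10·[1, 0][3, -2]ᵀ and M₂ = S₀ − 3·S₁ = [[-20, -20], [20, 20]] = (-20)·[1, -1][1, 1]ᵀ, so take a₁ = [1, 0], b₁ = [3, -2], a₂ = [1, -1], b₂ = [1, 1].
Each slice is an integer combination of E₁ = a₁b₁ᵀ and E₂ = a₂b₂ᵀ: S₀ = 6·E₁ − 8·E₂, S₁ = 2·E₁ + 4·E₂, S₂ = 6·E₁ + 12·E₂; reading off coefficients, c₁ = [6, 2, 6] and c₂ = [-8, 4, 12].
Hence T = [1, 0] (x) [3, -2] (x) [6, 2, 6] + [1, -1] (x) [1, 1] (x) [-8, 4, 12], so rank(T) ≤ 2.
These bounds meet, so rank(T) = 2.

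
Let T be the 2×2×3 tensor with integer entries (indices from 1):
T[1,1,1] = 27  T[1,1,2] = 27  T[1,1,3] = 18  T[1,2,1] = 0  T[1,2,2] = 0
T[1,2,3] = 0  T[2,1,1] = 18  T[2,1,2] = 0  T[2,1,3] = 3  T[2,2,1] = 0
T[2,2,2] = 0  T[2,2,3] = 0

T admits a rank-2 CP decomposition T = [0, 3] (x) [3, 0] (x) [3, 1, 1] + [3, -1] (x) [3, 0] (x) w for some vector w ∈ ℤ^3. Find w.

Subtract the known terms from T to get the rank-1 residual R = [3, -1] (x) [3, 0] (x) w, so R[i,j,k] = a[i]·b[j]·w[k]. Pick indices with nonzero a[1]·b[1] = (3)·(3) = 9. Only the fibre through (1,1,·) is needed: R[1,1,:] = T[1,1,:] − Σₗ aₗ[1]bₗ[1]cₗ = [27, 27, 18] − (0)·(3)·[3, 1, 1] = [27, 27, 18]. Then w[k] = R[1,1,k] / 9 for each k, giving w = [27, 27, 18] / 9 = [3, 3, 2].

w = [3, 3, 2]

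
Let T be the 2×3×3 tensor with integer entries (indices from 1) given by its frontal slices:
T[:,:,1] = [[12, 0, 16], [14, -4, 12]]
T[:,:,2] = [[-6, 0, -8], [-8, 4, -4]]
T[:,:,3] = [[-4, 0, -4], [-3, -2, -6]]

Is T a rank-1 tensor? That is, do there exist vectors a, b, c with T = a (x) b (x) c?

The mode-2 unfolding of T (rows indexed by j, columns by (i,k) = (1,1), (1,2), (1,3), (2,1), (2,2), (2,3)) is [[12, -6, -4, 14, -8, -3], [0, 0, 0, -4, 4, -2], [16, -8, -4, 12, -4, -6]].
There the 3×3 minor on rows j ∈ {1, 2, 3}, columns (i,k) ∈ {(1,1), (1,3), (2,1)} is det [[12, -4, 14], [0, 0, -4], [16, -4, 12]] = 64 ≠ 0, so this unfolding has rank ≥ 3; CP rank is at least every unfolding rank, so rank(T) ≥ 3.
In particular rank(T) ≥ 3 > 1, so T is not rank-1.

No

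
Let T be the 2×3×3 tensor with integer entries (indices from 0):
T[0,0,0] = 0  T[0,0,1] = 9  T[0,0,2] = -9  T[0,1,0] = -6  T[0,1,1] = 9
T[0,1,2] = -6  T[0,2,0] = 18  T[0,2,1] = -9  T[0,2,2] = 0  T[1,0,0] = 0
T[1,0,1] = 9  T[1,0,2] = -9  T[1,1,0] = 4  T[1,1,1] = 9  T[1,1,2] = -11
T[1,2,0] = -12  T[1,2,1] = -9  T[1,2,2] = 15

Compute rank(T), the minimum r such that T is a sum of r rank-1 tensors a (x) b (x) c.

2

Lower bound: the mode-2 unfolding of T (rows indexed by j, columns by (i,k) = (0,0), (0,1), (0,2), (1,0), (1,1), (1,2)) is [[0, 9, -9, 0, 9, -9], [-6, 9, -6, 4, 9, -11], [18, -9, 0, -12, -9, 15]].
There the 2×2 minor on rows j ∈ {0, 1}, columns (i,k) ∈ {(0,0), (0,1)} is det [[0, 9], [-6, 9]] = 54 ≠ 0, so this unfolding has rank ≥ 2; CP rank is at least every unfolding rank, so rank(T) ≥ 2. (Unfolding ranks only ever bound the CP rank from below — rank(T) can be strictly larger than all of them — so the matching upper bound has to come from an explicit 2-term decomposition.)
Upper bound — finding two terms. Write S_k = T[:,:,k] for the frontal slices: S₀ = [[0, -6, 18], [0, 4, -12]], S₁ = [[9, 9, -9], [9, 9, -9]], S₂ = [[-9, -6, 0], [-9, -11, 15]].
If T = a₁ (x) b₁ (x) c₁ + a₂ (x) b₂ (x) c₂ then each S_k = c₁[k]·a₁b₁ᵀ + c₂[k]·a₂b₂ᵀ. S₀ and S₁ are linearly independent, so a₁b₁ᵀ and a₂b₂ᵀ must span the same plane of matrices: they are the rank-1 matrices of the form x·S₀ + y·S₁.
The 2×2 minor of x·S₀ + y·S₁ on rows {0,1}, columns {0,1} is 90·xy = 90·(y)(x), vanishing at (x:y) = (1:0) and (0:1).
M₁ = S₀ = [[0, -6, 18], [0, 4, -12]] = (-2)·[3, -2][0, 1, -3]ᵀ and M₂ = S₁ = [[9, 9, -9], [9, 9, -9]] = 9·[1, 1][1, 1, -1]ᵀ, so take a₁ = [3, -2], b₁ = [0, 1, -3], a₂ = [1, 1], b₂ = [1, 1, -1].
Each slice is an integer combination of E₁ = a₁b₁ᵀ and E₂ = a₂b₂ᵀ: S₀ = −2·E₁, S₁ = 9·E₂, S₂ = E₁ − 9·E₂; reading off coefficients, c₁ = [-2, 0, 1] and c₂ = [0, 9, -9].
Hence T = [3, -2] (x) [0, 1, -3] (x) [-2, 0, 1] + [1, 1] (x) [1, 1, -1] (x) [0, 9, -9], so rank(T) ≤ 2.
These bounds meet, so rank(T) = 2.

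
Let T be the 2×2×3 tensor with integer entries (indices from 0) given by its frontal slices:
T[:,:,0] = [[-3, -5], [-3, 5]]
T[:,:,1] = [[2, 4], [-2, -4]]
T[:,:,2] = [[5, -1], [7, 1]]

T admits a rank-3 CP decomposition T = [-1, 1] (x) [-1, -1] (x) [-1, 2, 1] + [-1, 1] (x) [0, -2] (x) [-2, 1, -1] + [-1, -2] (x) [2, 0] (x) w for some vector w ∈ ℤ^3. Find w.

Subtract the known terms from T to get the rank-1 residual R = [-1, -2] (x) [2, 0] (x) w, so R[i,j,k] = a[i]·b[j]·w[k]. Pick indices with nonzero a[0]·b[0] = (-1)·(2) = -2. Only the fibre through (0,0,·) is needed: R[0,0,:] = T[0,0,:] − Σₗ aₗ[0]bₗ[0]cₗ = [-3, 2, 5] − (-1)·(-1)·[-1, 2, 1] − (-1)·(0)·[-2, 1, -1] = [-2, 0, 4]. Then w[k] = R[0,0,k] / -2 for each k, giving w = [-2, 0, 4] / -2 = [1, 0, -2].

w = [1, 0, -2]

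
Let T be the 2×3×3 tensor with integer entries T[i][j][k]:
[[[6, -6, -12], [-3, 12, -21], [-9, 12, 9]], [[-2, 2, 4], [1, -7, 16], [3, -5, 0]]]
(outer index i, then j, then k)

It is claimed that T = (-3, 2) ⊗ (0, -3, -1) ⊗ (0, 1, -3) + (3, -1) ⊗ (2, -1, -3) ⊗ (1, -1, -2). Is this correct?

Yes

Reconstruct entrywise from the claimed factors. For example, T[0,0,1] = -6 and Σₗ aₗ[0]bₗ[0]cₗ[1] = (-3)·(0)·(1) + (3)·(2)·(-1) = -6; checking all 18 entries, every one matches. The claim holds.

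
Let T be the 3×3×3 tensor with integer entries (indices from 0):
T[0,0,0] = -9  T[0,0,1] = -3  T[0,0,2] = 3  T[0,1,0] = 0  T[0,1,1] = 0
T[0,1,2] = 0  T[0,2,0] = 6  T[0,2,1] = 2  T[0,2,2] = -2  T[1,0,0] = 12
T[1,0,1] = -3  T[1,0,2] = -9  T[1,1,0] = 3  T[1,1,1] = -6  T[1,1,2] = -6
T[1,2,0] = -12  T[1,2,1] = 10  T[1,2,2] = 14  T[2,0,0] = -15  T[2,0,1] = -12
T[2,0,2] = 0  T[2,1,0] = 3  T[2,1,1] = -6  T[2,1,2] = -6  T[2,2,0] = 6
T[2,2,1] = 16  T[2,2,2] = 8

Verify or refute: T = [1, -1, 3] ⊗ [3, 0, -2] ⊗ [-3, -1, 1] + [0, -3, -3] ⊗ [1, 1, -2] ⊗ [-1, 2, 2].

No

Reconstruct entry (2,0,0) from the claimed factors: Σₗ aₗ[2]bₗ[0]cₗ[0] = (3)·(3)·(-3) + (-3)·(1)·(-1) = -24, but T[2,0,0] = -15. The claim is false.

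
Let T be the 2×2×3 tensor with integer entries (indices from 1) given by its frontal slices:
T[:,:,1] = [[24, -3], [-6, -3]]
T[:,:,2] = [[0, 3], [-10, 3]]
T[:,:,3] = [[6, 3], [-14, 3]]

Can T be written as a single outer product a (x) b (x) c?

No

The mode-3 unfolding of T (rows indexed by k, columns by (i,j) = (1,1), (1,2), (2,1), (2,2)) is [[24, -3, -6, -3], [0, 3, -10, 3], [6, 3, -14, 3]].
There the 2×2 minor on rows k ∈ {1, 2}, columns (i,j) ∈ {(1,1), (1,2)} is det [[24, -3], [0, 3]] = 72 ≠ 0, so this unfolding has rank ≥ 2; CP rank is at least every unfolding rank, so rank(T) ≥ 2.
In particular rank(T) ≥ 2 > 1, so T is not rank-1.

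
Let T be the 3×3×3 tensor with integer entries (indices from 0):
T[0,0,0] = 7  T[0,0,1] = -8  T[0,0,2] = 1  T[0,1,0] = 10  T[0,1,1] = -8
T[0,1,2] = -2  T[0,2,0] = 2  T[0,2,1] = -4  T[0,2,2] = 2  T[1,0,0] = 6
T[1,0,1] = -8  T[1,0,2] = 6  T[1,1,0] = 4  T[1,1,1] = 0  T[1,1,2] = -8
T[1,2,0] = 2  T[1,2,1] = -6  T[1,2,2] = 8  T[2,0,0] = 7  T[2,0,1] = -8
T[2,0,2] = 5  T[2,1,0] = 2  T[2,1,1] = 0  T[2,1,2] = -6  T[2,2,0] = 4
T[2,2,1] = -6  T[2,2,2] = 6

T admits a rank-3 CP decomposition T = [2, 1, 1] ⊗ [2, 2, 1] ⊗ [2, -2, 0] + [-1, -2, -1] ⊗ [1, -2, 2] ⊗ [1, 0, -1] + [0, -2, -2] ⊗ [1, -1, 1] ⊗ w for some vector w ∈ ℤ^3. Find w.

Subtract the known terms from T to get the rank-1 residual R = [0, -2, -2] ⊗ [1, -1, 1] ⊗ w, so R[i,j,k] = a[i]·b[j]·w[k]. Pick indices with nonzero a[1]·b[0] = (-2)·(1) = -2. Only the fibre through (1,0,·) is needed: R[1,0,:] = T[1,0,:] − Σₗ aₗ[1]bₗ[0]cₗ = [6, -8, 6] − (1)·(2)·[2, -2, 0] − (-2)·(1)·[1, 0, -1] = [4, -4, 4]. Then w[k] = R[1,0,k] / -2 for each k, giving w = [4, -4, 4] / -2 = [-2, 2, -2].

w = [-2, 2, -2]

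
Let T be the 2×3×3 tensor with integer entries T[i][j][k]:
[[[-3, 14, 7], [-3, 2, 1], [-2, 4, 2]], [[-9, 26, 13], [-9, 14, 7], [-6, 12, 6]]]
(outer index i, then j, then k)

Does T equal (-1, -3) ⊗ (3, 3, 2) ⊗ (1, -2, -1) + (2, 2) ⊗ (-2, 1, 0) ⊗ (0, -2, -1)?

Yes

Reconstruct entrywise from the claimed factors. For example, T[0,0,1] = 14 and Σₗ aₗ[0]bₗ[0]cₗ[1] = (-1)·(3)·(-2) + (2)·(-2)·(-2) = 14; checking all 18 entries, every one matches. The claim holds.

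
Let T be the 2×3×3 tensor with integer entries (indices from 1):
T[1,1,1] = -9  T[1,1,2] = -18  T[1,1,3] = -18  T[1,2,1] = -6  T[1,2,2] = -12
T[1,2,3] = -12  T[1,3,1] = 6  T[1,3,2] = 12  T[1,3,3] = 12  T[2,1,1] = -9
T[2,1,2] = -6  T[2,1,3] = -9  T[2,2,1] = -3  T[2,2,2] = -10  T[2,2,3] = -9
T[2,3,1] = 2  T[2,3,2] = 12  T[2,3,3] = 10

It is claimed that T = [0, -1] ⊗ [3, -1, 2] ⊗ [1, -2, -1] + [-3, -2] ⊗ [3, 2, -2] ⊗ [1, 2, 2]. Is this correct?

Yes

Reconstruct entrywise from the claimed factors. For example, T[2,1,2] = -6 and Σₗ aₗ[2]bₗ[1]cₗ[2] = (-1)·(3)·(-2) + (-2)·(3)·(2) = -6; checking all 18 entries, every one matches. The claim holds.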